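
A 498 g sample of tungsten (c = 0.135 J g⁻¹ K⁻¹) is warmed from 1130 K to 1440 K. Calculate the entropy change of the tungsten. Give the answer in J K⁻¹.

ΔS = ∫dQ_rev/T = m c ln(T₂/T₁) = 498 × 0.135 × ln(1440/1130) = 16.3 J/K.

ΔS = 16.3 J/K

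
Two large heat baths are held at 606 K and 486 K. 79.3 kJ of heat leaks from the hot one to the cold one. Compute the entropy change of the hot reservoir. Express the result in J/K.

The hot reservoir loses heat Q, so ΔS_hot = −Q/T_H = −79300/606 = -131 J/K.

ΔS_hot = -131 J/K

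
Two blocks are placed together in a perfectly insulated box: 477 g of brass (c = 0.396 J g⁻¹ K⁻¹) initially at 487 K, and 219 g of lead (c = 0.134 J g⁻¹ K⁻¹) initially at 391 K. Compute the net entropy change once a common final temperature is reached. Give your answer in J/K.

ΔS_total = 0.58 J/K

Energy balance: T_f = (m₁c₁T₁ + m₂c₂T₂)/(m₁c₁ + m₂c₂) = 474.09 K.
ΔS₁ = m₁c₁ ln(T_f/T₁) = 188.892 × ln(474.09/487) = -5.075 J/K.
ΔS₂ = m₂c₂ ln(T_f/T₂) = 29.346 × ln(474.09/391) = 5.655 J/K.
ΔS_total = -5.075 + 5.655 = 0.58 J/K.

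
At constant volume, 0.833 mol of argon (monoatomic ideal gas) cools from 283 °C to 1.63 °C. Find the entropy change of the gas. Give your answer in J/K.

In kelvin: T₁ = 556.15 K, T₂ = 274.78 K. At constant volume, ΔS = nC_V ln(T₂/T₁) with C_V = 3R/2 = 12.47 J mol⁻¹ K⁻¹.
ΔS = 0.833 × 12.47 × ln(274.78/556.15) = -7.32 J/K.

ΔS = -7.32 J/K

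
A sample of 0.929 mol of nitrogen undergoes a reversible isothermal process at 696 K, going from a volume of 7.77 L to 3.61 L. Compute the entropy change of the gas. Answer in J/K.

ΔS_gas = -5.92 J/K

For an isothermal ideal gas ΔS_gas = nR ln(V₂/V₁) = 0.929 × 8.314 × ln(3.61/7.77) = -5.92 J/K.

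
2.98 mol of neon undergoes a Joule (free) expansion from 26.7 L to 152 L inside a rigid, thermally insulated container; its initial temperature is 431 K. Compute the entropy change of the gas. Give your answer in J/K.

No heat is exchanged and no work is done, so the ideal-gas temperature stays constant.
Entropy is a state function; using a reversible isothermal path, ΔS_gas = nR ln(V₂/V₁) = 2.98 × 8.314 × ln(152/26.7) = 43.1 J/K.

ΔS_gas = 43.1 J/K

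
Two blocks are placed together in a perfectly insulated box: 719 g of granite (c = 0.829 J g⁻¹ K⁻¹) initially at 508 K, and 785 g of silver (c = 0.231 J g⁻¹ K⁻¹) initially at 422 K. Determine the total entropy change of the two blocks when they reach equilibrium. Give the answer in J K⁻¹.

Energy balance: T_f = (m₁c₁T₁ + m₂c₂T₂)/(m₁c₁ + m₂c₂) = 487.94 K.
ΔS₁ = m₁c₁ ln(T_f/T₁) = 596.051 × ln(487.94/508) = -24.02 J/K.
ΔS₂ = m₂c₂ ln(T_f/T₂) = 181.335 × ln(487.94/422) = 26.33 J/K.
ΔS_total = -24.02 + 26.33 = 2.31 J/K.

ΔS_total = 2.31 J/K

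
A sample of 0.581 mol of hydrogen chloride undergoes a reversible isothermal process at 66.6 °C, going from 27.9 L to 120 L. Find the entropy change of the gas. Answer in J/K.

For an isothermal ideal gas ΔS_gas = nR ln(V₂/V₁) = 0.581 × 8.314 × ln(120/27.9) = 7.05 J/K.

ΔS_gas = 7.05 J/K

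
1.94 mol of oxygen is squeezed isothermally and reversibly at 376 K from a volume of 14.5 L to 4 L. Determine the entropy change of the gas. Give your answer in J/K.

For an isothermal ideal gas ΔS_gas = nR ln(V₂/V₁) = 1.94 × 8.314 × ln(4/14.5) = -20.8 J/K.

ΔS_gas = -20.8 J/K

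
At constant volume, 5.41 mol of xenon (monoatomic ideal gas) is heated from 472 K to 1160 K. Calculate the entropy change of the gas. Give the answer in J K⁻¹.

ΔS = 60.7 J/K

At constant volume, ΔS = nC_V ln(T₂/T₁) with C_V = 3R/2 = 12.47 J mol⁻¹ K⁻¹.
ΔS = 5.41 × 12.47 × ln(1160/472) = 60.7 J/K.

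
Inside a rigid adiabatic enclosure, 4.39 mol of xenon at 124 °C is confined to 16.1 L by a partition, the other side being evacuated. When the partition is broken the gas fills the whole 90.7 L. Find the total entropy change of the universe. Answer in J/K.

ΔS_universe = 63.1 J/K

For an ideal gas in free expansion Q = 0 and W = 0, so T is unchanged.
Entropy is a state function; using a reversible isothermal path, ΔS_gas = nR ln(V₂/V₁) = 4.39 × 8.314 × ln(90.7/16.1) = 63.1 J/K.
The insulated surroundings exchange no heat, so ΔS_surr = 0 and ΔS_universe = ΔS_gas.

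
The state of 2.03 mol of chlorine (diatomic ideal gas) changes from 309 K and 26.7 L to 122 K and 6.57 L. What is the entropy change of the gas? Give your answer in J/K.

ΔS = -62.9 J/K

Entropy is a state function: ΔS = nC_V ln(T₂/T₁) + nR ln(V₂/V₁), with C_V = 5R/2 = 20.79 J mol⁻¹ K⁻¹ for a diatomic ideal gas.
ΔS = 2.03 × [20.79 × ln(122/309) + 8.314 × ln(6.57/26.7)] = -62.9 J/K.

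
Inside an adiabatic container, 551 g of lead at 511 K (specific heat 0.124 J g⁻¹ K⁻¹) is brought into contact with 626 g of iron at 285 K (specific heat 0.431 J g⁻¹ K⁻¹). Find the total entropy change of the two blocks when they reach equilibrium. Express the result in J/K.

ΔS_total = 10.4 J/K

Energy balance: T_f = (m₁c₁T₁ + m₂c₂T₂)/(m₁c₁ + m₂c₂) = 330.67 K.
ΔS₁ = m₁c₁ ln(T_f/T₁) = 68.324 × ln(330.67/511) = -29.74 J/K.
ΔS₂ = m₂c₂ ln(T_f/T₂) = 269.806 × ln(330.67/285) = 40.1 J/K.
ΔS_total = -29.74 + 40.1 = 10.4 J/K.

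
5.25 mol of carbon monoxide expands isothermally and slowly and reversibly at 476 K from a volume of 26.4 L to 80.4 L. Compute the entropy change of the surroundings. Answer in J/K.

For an isothermal ideal gas ΔS_gas = nR ln(V₂/V₁) = 5.25 × 8.314 × ln(80.4/26.4) = 48.6 J/K.
The process is reversible, so ΔS_surr = −ΔS_gas = -48.6 J/K and ΔS_universe = 0.

ΔS_surr = -48.6 J/K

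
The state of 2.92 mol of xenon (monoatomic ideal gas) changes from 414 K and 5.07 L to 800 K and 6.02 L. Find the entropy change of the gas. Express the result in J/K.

ΔS = 28.2 J/K

Entropy is a state function: ΔS = nC_V ln(T₂/T₁) + nR ln(V₂/V₁), with C_V = 3R/2 = 12.47 J mol⁻¹ K⁻¹ for a monoatomic ideal gas.
ΔS = 2.92 × [12.47 × ln(800/414) + 8.314 × ln(6.02/5.07)] = 28.2 J/K.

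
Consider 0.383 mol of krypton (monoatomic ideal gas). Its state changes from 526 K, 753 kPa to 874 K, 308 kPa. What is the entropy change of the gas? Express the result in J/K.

ΔS = nC_p ln(T₂/T₁) − nR ln(P₂/P₁), with C_p = 5R/2 = 20.79 J mol⁻¹ K⁻¹ for a monoatomic ideal gas.
ΔS = 0.383 × [20.79 × ln(874/526) − 8.314 × ln(308/753)] = 6.89 J/K.

ΔS = 6.89 J/K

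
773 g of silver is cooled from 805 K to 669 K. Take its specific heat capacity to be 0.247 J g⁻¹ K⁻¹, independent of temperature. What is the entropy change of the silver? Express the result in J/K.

ΔS = ∫dQ_rev/T = m c ln(T₂/T₁) = 773 × 0.247 × ln(669/805) = -35.3 J/K.

ΔS = -35.3 J/K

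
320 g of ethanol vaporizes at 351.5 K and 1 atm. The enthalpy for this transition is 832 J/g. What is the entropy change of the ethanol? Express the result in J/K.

ΔS = 757 J/K

Heat absorbed by the substance: Q = mL = 320 × 832 = 266240 J.
At constant T, ΔS = Q_rev/T = 266240 / 351.5 = 757 J/K.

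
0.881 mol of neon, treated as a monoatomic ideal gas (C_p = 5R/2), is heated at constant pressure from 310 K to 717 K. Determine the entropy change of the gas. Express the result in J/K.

At constant pressure, ΔS = nC_p ln(T₂/T₁) with C_p = 5R/2 = 20.79 J mol⁻¹ K⁻¹.
ΔS = 0.881 × 20.79 × ln(717/310) = 15.4 J/K.

ΔS = 15.4 J/K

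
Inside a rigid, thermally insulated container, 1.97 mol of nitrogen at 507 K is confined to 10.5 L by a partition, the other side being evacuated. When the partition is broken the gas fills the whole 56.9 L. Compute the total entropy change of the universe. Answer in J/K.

For an ideal gas in free expansion Q = 0 and W = 0, so T is unchanged.
Entropy is a state function; using a reversible isothermal path, ΔS_gas = nR ln(V₂/V₁) = 1.97 × 8.314 × ln(56.9/10.5) = 27.7 J/K.
The insulated surroundings exchange no heat, so ΔS_surr = 0 and ΔS_universe = ΔS_gas.

ΔS_universe = 27.7 J/K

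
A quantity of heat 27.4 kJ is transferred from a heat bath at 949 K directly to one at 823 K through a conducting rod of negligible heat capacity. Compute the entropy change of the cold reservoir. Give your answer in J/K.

ΔS_cold = 33.3 J/K

The cold reservoir gains heat Q, so ΔS_cold = +Q/T_C = 27400/823 = 33.3 J/K.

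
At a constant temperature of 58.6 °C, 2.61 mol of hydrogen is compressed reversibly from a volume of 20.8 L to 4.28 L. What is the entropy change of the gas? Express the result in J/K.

For an isothermal ideal gas ΔS_gas = nR ln(V₂/V₁) = 2.61 × 8.314 × ln(4.28/20.8) = -34.3 J/K.

ΔS_gas = -34.3 J/K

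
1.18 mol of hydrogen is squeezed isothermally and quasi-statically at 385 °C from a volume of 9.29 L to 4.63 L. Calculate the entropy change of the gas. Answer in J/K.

ΔS_gas = -6.83 J/K

For an isothermal ideal gas ΔS_gas = nR ln(V₂/V₁) = 1.18 × 8.314 × ln(4.63/9.29) = -6.83 J/K.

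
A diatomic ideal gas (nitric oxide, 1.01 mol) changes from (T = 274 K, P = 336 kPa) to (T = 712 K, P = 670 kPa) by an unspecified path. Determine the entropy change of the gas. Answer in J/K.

ΔS = 22.3 J/K

ΔS = nC_p ln(T₂/T₁) − nR ln(P₂/P₁), with C_p = 7R/2 = 29.1 J mol⁻¹ K⁻¹ for a diatomic ideal gas.
ΔS = 1.01 × [29.1 × ln(712/274) − 8.314 × ln(670/336)] = 22.3 J/K.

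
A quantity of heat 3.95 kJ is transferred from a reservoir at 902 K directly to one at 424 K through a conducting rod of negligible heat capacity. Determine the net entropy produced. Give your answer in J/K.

ΔS_hot = −Q/T_H = −3950/902 = -4.379 J/K and ΔS_cold = +Q/T_C = 3950/424 = 9.316 J/K.
ΔS_total = -4.379 + 9.316 = 4.94 J/K, positive as the second law requires.

ΔS_total = 4.94 J/K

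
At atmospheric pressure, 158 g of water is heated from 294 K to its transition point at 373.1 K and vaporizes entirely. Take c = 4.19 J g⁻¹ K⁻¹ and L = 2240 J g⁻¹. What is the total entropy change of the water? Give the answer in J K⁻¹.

Warming step: ΔS₁ = m c ln(T_tr/T_i) = 158 × 4.19 × ln(373.1/294) = 157.7 J/K.
Phase change: ΔS₂ = +mL/T_tr = 158 × 2240 / 373.1 = 948.6 J/K.
ΔS_total = (157.7) + (948.6) = 1110 J/K.

ΔS = 1110 J/K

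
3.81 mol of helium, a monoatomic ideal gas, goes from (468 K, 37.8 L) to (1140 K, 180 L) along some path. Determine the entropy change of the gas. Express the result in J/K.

ΔS = 91.7 J/K

Entropy is a state function: ΔS = nC_V ln(T₂/T₁) + nR ln(V₂/V₁), with C_V = 3R/2 = 12.47 J mol⁻¹ K⁻¹ for a monoatomic ideal gas.
ΔS = 3.81 × [12.47 × ln(1140/468) + 8.314 × ln(180/37.8)] = 91.7 J/K.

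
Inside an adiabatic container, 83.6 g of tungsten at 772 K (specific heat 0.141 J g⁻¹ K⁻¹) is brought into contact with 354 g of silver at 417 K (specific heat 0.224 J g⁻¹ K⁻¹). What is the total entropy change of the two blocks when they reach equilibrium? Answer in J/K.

ΔS_total = 2.26 J/K

Energy balance: T_f = (m₁c₁T₁ + m₂c₂T₂)/(m₁c₁ + m₂c₂) = 462.94 K.
ΔS₁ = m₁c₁ ln(T_f/T₁) = 11.7876 × ln(462.94/772) = -6.028 J/K.
ΔS₂ = m₂c₂ ln(T_f/T₂) = 79.296 × ln(462.94/417) = 8.288 J/K.
ΔS_total = -6.028 + 8.288 = 2.26 J/K.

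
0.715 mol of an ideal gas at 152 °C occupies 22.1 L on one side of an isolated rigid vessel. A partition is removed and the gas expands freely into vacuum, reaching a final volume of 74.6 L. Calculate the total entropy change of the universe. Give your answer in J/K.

ΔS_universe = 7.23 J/K

No heat is exchanged and no work is done, so the ideal-gas temperature stays constant.
Entropy is a state function; using a reversible isothermal path, ΔS_gas = nR ln(V₂/V₁) = 0.715 × 8.314 × ln(74.6/22.1) = 7.23 J/K.
The insulated surroundings exchange no heat, so ΔS_surr = 0 and ΔS_universe = ΔS_gas.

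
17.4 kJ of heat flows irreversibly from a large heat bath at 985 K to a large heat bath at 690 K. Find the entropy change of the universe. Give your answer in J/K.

ΔS_total = 7.55 J/K

ΔS_hot = −Q/T_H = −17400/985 = -17.665 J/K and ΔS_cold = +Q/T_C = 17400/690 = 25.217 J/K.
ΔS_total = -17.665 + 25.217 = 7.55 J/K, positive as the second law requires.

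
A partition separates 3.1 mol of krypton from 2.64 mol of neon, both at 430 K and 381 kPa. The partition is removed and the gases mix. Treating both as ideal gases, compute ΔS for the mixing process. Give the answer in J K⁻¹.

ΔS_mix = 32.9 J/K

Mole fractions: x_A = 3.1/5.74 = 0.54, x_B = 0.46.
ΔS_mix = −R(n_A ln x_A + n_B ln x_B) = −8.314 × (3.1 ln 0.54 + 2.64 ln 0.46) = 32.9 J/K.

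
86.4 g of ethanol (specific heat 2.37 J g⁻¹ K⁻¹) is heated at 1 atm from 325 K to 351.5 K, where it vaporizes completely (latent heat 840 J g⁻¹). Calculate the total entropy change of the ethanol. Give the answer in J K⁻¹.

ΔS = 223 J/K

Warming step: ΔS₁ = m c ln(T_tr/T_i) = 86.4 × 2.37 × ln(351.5/325) = 16.05 J/K.
Phase change: ΔS₂ = +mL/T_tr = 86.4 × 840 / 351.5 = 206.5 J/K.
ΔS_total = (16.05) + (206.5) = 223 J/K.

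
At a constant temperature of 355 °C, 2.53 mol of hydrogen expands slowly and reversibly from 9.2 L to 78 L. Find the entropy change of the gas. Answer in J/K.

For an isothermal ideal gas ΔS_gas = nR ln(V₂/V₁) = 2.53 × 8.314 × ln(78/9.2) = 45 J/K.

ΔS_gas = 45 J/K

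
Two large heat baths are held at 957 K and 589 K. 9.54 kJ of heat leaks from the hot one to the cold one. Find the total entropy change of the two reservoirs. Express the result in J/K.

ΔS_total = 6.23 J/K

ΔS_hot = −Q/T_H = −9540/957 = -9.969 J/K and ΔS_cold = +Q/T_C = 9540/589 = 16.2 J/K.
ΔS_total = -9.969 + 16.2 = 6.23 J/K, positive as the second law requires.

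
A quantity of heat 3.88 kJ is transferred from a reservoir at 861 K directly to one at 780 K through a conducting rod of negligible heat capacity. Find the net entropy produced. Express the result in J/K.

ΔS_total = 0.468 J/K

ΔS_hot = −Q/T_H = −3880/861 = -4.506 J/K and ΔS_cold = +Q/T_C = 3880/780 = 4.974 J/K.
ΔS_total = -4.506 + 4.974 = 0.468 J/K, positive as the second law requires.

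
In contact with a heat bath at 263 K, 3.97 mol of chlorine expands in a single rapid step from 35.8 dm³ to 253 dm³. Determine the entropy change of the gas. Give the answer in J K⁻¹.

ΔS_gas = 64.5 J/K

Entropy is a state function, so ΔS_gas depends only on the end states.
For an isothermal ideal gas ΔS_gas = nR ln(V₂/V₁) = 3.97 × 8.314 × ln(253/35.8) = 64.5 J/K.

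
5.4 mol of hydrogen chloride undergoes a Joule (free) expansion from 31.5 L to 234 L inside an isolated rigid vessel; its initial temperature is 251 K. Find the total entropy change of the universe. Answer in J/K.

No heat is exchanged and no work is done, so the ideal-gas temperature stays constant.
Entropy is a state function; using a reversible isothermal path, ΔS_gas = nR ln(V₂/V₁) = 5.4 × 8.314 × ln(234/31.5) = 90 J/K.
The insulated surroundings exchange no heat, so ΔS_surr = 0 and ΔS_universe = ΔS_gas.

ΔS_universe = 90 J/K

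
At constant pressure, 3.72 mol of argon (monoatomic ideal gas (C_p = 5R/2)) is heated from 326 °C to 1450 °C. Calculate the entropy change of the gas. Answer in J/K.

ΔS = 81.7 J/K

In kelvin: T₁ = 599.15 K, T₂ = 1723.15 K. At constant pressure, ΔS = nC_p ln(T₂/T₁) with C_p = 5R/2 = 20.79 J mol⁻¹ K⁻¹.
ΔS = 3.72 × 20.79 × ln(1723.15/599.15) = 81.7 J/K.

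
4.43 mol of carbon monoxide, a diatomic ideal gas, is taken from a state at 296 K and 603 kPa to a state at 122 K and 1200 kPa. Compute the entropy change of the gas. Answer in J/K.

ΔS = nC_p ln(T₂/T₁) − nR ln(P₂/P₁), with C_p = 7R/2 = 29.1 J mol⁻¹ K⁻¹ for a diatomic ideal gas.
ΔS = 4.43 × [29.1 × ln(122/296) − 8.314 × ln(1200/603)] = -140 J/K.

ΔS = -140 J/K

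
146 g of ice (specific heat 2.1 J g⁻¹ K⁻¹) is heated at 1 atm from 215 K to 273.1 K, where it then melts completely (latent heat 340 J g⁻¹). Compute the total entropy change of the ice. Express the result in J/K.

Warming step: ΔS₁ = m c ln(T_tr/T_i) = 146 × 2.1 × ln(273.1/215) = 73.34 J/K.
Phase change: ΔS₂ = +mL/T_tr = 146 × 340 / 273.1 = 181.8 J/K.
ΔS_total = (73.34) + (181.8) = 255 J/K.

ΔS = 255 J/K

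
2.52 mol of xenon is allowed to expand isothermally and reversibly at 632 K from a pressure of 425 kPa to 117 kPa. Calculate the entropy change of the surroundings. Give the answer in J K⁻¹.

For an isothermal ideal gas ΔS_gas = nR ln(P₁/P₂) = 2.52 × 8.314 × ln(425/117) = 27 J/K.
The process is reversible, so ΔS_surr = −ΔS_gas = -27 J/K and ΔS_universe = 0.

ΔS_surr = -27 J/K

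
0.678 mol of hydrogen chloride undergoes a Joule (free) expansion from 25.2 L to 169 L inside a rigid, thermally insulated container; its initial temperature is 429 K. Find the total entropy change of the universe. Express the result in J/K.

ΔS_universe = 10.7 J/K

No heat is exchanged and no work is done, so the ideal-gas temperature stays constant.
Entropy is a state function; using a reversible isothermal path, ΔS_gas = nR ln(V₂/V₁) = 0.678 × 8.314 × ln(169/25.2) = 10.7 J/K.
The insulated surroundings exchange no heat, so ΔS_surr = 0 and ΔS_universe = ΔS_gas.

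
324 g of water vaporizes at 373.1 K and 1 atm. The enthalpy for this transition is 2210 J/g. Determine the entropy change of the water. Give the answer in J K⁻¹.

Heat absorbed by the substance: Q = mL = 324 × 2210 = 716040 J.
At constant T, ΔS = Q_rev/T = 716040 / 373.1 = 1920 J/K.

ΔS = 1920 J/K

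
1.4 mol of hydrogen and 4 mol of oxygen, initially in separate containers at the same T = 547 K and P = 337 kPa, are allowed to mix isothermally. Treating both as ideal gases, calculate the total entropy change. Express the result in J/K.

ΔS_mix = 25.7 J/K

Mole fractions: x_A = 1.4/5.4 = 0.259, x_B = 0.741.
ΔS_mix = −R(n_A ln x_A + n_B ln x_B) = −8.314 × (1.4 ln 0.259 + 4 ln 0.741) = 25.7 J/K.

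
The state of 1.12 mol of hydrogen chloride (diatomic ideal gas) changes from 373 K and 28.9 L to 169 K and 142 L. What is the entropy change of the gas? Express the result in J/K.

ΔS = -3.61 J/K

Entropy is a state function: ΔS = nC_V ln(T₂/T₁) + nR ln(V₂/V₁), with C_V = 5R/2 = 20.79 J mol⁻¹ K⁻¹ for a diatomic ideal gas.
ΔS = 1.12 × [20.79 × ln(169/373) + 8.314 × ln(142/28.9)] = -3.61 J/K.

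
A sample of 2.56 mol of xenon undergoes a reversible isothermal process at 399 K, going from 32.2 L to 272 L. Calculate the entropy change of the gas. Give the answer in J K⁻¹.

ΔS_gas = 45.4 J/K

For an isothermal ideal gas ΔS_gas = nR ln(V₂/V₁) = 2.56 × 8.314 × ln(272/32.2) = 45.4 J/K.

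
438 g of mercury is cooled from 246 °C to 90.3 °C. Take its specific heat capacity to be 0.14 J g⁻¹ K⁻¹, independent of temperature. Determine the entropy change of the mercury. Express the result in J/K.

In kelvin: T₁ = 519.15 K, T₂ = 363.45 K. ΔS = ∫dQ_rev/T = m c ln(T₂/T₁) = 438 × 0.14 × ln(363.45/519.15) = -21.9 J/K.

ΔS = -21.9 J/K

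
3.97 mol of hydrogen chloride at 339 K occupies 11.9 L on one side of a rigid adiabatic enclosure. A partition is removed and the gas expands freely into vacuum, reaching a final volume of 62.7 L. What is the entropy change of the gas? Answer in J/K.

For an ideal gas in free expansion Q = 0 and W = 0, so T is unchanged.
Entropy is a state function; using a reversible isothermal path, ΔS_gas = nR ln(V₂/V₁) = 3.97 × 8.314 × ln(62.7/11.9) = 54.9 J/K.

ΔS_gas = 54.9 J/K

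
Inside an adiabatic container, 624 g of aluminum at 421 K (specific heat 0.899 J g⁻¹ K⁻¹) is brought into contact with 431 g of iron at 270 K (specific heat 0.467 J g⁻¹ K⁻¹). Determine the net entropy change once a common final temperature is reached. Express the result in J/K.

ΔS_total = 13.6 J/K

Energy balance: T_f = (m₁c₁T₁ + m₂c₂T₂)/(m₁c₁ + m₂c₂) = 381.13 K.
ΔS₁ = m₁c₁ ln(T_f/T₁) = 560.976 × ln(381.13/421) = -55.82 J/K.
ΔS₂ = m₂c₂ ln(T_f/T₂) = 201.277 × ln(381.13/270) = 69.38 J/K.
ΔS_total = -55.82 + 69.38 = 13.6 J/K.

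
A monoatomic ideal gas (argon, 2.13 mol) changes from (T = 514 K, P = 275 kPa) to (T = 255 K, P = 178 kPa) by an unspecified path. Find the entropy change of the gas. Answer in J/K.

ΔS = -23.3 J/K

ΔS = nC_p ln(T₂/T₁) − nR ln(P₂/P₁), with C_p = 5R/2 = 20.79 J mol⁻¹ K⁻¹ for a monoatomic ideal gas.
ΔS = 2.13 × [20.79 × ln(255/514) − 8.314 × ln(178/275)] = -23.3 J/K.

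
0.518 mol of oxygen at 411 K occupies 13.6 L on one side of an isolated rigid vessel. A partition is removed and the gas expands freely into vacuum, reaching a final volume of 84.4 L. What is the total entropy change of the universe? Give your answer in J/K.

No heat is exchanged and no work is done, so the ideal-gas temperature stays constant.
Entropy is a state function; using a reversible isothermal path, ΔS_gas = nR ln(V₂/V₁) = 0.518 × 8.314 × ln(84.4/13.6) = 7.86 J/K.
The insulated surroundings exchange no heat, so ΔS_surr = 0 and ΔS_universe = ΔS_gas.

ΔS_universe = 7.86 J/K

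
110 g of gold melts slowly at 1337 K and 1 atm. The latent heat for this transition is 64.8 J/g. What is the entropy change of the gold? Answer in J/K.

Heat absorbed by the substance: Q = mL = 110 × 64.8 = 7128 J.
At constant T, ΔS = Q_rev/T = 7128 / 1337 = 5.33 J/K.

ΔS = 5.33 J/K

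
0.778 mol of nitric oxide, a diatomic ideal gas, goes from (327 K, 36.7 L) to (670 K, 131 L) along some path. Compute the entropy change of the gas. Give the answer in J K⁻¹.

ΔS = 19.8 J/K

Entropy is a state function: ΔS = nC_V ln(T₂/T₁) + nR ln(V₂/V₁), with C_V = 5R/2 = 20.79 J mol⁻¹ K⁻¹ for a diatomic ideal gas.
ΔS = 0.778 × [20.79 × ln(670/327) + 8.314 × ln(131/36.7)] = 19.8 J/K.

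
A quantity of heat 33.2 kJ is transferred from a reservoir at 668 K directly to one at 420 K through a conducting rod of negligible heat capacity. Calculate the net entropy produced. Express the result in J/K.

ΔS_total = 29.3 J/K

ΔS_hot = −Q/T_H = −33200/668 = -49.7 J/K and ΔS_cold = +Q/T_C = 33200/420 = 79.05 J/K.
ΔS_total = -49.7 + 79.05 = 29.3 J/K, positive as the second law requires.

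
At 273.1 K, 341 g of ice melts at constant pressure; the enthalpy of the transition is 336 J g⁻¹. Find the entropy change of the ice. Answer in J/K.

Heat absorbed by the substance: Q = mL = 341 × 336 = 114576 J.
At constant T, ΔS = Q_rev/T = 114576 / 273.1 = 420 J/K.

ΔS = 420 J/K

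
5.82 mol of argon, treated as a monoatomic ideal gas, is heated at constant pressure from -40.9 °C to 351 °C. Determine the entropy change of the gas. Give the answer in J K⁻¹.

ΔS = 120 J/K

In kelvin: T₁ = 232.25 K, T₂ = 624.15 K. At constant pressure, ΔS = nC_p ln(T₂/T₁) with C_p = 5R/2 = 20.79 J mol⁻¹ K⁻¹.
ΔS = 5.82 × 20.79 × ln(624.15/232.25) = 120 J/K.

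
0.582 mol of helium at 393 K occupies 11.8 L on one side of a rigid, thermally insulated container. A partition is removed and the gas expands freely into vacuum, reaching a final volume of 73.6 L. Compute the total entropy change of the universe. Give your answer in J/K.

ΔS_universe = 8.86 J/K

For an ideal gas in free expansion Q = 0 and W = 0, so T is unchanged.
Entropy is a state function; using a reversible isothermal path, ΔS_gas = nR ln(V₂/V₁) = 0.582 × 8.314 × ln(73.6/11.8) = 8.86 J/K.
The insulated surroundings exchange no heat, so ΔS_surr = 0 and ΔS_universe = ΔS_gas.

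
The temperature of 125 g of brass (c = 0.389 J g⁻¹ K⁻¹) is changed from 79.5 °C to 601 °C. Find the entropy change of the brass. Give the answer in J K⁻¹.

ΔS = 44.1 J/K

In kelvin: T₁ = 352.65 K, T₂ = 874.15 K. ΔS = ∫dQ_rev/T = m c ln(T₂/T₁) = 125 × 0.389 × ln(874.15/352.65) = 44.1 J/K.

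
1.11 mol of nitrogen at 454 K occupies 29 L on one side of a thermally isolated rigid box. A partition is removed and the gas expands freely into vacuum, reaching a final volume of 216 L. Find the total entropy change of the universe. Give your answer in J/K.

ΔS_universe = 18.5 J/K

For an ideal gas in free expansion Q = 0 and W = 0, so T is unchanged.
Entropy is a state function; using a reversible isothermal path, ΔS_gas = nR ln(V₂/V₁) = 1.11 × 8.314 × ln(216/29) = 18.5 J/K.
The insulated surroundings exchange no heat, so ΔS_surr = 0 and ΔS_universe = ΔS_gas.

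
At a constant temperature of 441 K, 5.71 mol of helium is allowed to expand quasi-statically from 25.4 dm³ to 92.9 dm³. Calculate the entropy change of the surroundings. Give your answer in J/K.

ΔS_surr = -61.6 J/K

For an isothermal ideal gas ΔS_gas = nR ln(V₂/V₁) = 5.71 × 8.314 × ln(92.9/25.4) = 61.6 J/K.
The process is reversible, so ΔS_surr = −ΔS_gas = -61.6 J/K and ΔS_universe = 0.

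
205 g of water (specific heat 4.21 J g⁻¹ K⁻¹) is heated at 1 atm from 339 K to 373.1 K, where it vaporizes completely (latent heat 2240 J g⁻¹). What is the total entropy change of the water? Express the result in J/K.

Warming step: ΔS₁ = m c ln(T_tr/T_i) = 205 × 4.21 × ln(373.1/339) = 82.72 J/K.
Phase change: ΔS₂ = +mL/T_tr = 205 × 2240 / 373.1 = 1231 J/K.
ΔS_total = (82.72) + (1231) = 1310 J/K.

ΔS = 1310 J/K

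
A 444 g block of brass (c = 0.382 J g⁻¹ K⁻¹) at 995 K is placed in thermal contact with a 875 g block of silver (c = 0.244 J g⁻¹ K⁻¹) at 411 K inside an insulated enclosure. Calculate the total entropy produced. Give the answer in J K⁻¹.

Energy balance: T_f = (m₁c₁T₁ + m₂c₂T₂)/(m₁c₁ + m₂c₂) = 669.55 K.
ΔS₁ = m₁c₁ ln(T_f/T₁) = 169.608 × ln(669.55/995) = -67.19 J/K.
ΔS₂ = m₂c₂ ln(T_f/T₂) = 213.5 × ln(669.55/411) = 104.2 J/K.
ΔS_total = -67.19 + 104.2 = 37 J/K.

ΔS_total = 37 J/K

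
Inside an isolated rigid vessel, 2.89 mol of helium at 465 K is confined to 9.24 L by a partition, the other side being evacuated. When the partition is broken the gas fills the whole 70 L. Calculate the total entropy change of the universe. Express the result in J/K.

ΔS_universe = 48.7 J/K

No heat is exchanged and no work is done, so the ideal-gas temperature stays constant.
Entropy is a state function; using a reversible isothermal path, ΔS_gas = nR ln(V₂/V₁) = 2.89 × 8.314 × ln(70/9.24) = 48.7 J/K.
The insulated surroundings exchange no heat, so ΔS_surr = 0 and ΔS_universe = ΔS_gas.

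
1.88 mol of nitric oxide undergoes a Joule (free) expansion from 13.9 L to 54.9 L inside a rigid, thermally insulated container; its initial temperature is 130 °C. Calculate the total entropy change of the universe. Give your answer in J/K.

ΔS_universe = 21.5 J/K

No heat is exchanged and no work is done, so the ideal-gas temperature stays constant.
Entropy is a state function; using a reversible isothermal path, ΔS_gas = nR ln(V₂/V₁) = 1.88 × 8.314 × ln(54.9/13.9) = 21.5 J/K.
The insulated surroundings exchange no heat, so ΔS_surr = 0 and ΔS_universe = ΔS_gas.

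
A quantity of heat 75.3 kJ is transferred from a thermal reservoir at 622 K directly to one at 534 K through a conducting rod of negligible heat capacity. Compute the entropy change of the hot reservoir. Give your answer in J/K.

ΔS_hot = -121 J/K

The hot reservoir loses heat Q, so ΔS_hot = −Q/T_H = −75300/622 = -121 J/K.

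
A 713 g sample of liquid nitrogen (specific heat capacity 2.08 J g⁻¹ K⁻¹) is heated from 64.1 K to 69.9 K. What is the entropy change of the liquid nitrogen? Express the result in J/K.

ΔS = ∫dQ_rev/T = m c ln(T₂/T₁) = 713 × 2.08 × ln(69.9/64.1) = 128 J/K.

ΔS = 128 J/K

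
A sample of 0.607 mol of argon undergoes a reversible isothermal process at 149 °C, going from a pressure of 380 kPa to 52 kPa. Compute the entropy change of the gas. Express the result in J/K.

For an isothermal ideal gas ΔS_gas = nR ln(P₁/P₂) = 0.607 × 8.314 × ln(380/52) = 10 J/K.

ΔS_gas = 10 J/K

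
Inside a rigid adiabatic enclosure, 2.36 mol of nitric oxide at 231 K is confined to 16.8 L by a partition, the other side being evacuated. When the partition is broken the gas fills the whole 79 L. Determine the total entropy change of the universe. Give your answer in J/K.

ΔS_universe = 30.4 J/K

No heat is exchanged and no work is done, so the ideal-gas temperature stays constant.
Entropy is a state function; using a reversible isothermal path, ΔS_gas = nR ln(V₂/V₁) = 2.36 × 8.314 × ln(79/16.8) = 30.4 J/K.
The insulated surroundings exchange no heat, so ΔS_surr = 0 and ΔS_universe = ΔS_gas.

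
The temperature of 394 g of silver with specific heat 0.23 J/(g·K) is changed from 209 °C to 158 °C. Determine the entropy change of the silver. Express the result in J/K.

ΔS = -10.1 J/K

In kelvin: T₁ = 482.15 K, T₂ = 431.15 K. ΔS = ∫dQ_rev/T = m c ln(T₂/T₁) = 394 × 0.23 × ln(431.15/482.15) = -10.1 J/K.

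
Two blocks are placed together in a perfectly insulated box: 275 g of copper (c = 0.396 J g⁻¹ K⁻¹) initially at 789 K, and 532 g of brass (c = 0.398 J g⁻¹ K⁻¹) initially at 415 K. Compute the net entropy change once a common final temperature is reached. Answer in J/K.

Energy balance: T_f = (m₁c₁T₁ + m₂c₂T₂)/(m₁c₁ + m₂c₂) = 542.02 K.
ΔS₁ = m₁c₁ ln(T_f/T₁) = 108.9 × ln(542.02/789) = -40.887 J/K.
ΔS₂ = m₂c₂ ln(T_f/T₂) = 211.736 × ln(542.02/415) = 56.54 J/K.
ΔS_total = -40.887 + 56.54 = 15.7 J/K.

ΔS_total = 15.7 J/K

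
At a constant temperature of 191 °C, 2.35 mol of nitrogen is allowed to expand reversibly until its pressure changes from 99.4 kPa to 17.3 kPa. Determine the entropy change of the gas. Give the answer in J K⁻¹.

For an isothermal ideal gas ΔS_gas = nR ln(P₁/P₂) = 2.35 × 8.314 × ln(99.4/17.3) = 34.2 J/K.

ΔS_gas = 34.2 J/K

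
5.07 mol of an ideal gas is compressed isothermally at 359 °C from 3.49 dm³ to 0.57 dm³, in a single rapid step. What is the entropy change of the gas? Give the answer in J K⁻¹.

ΔS_gas = -76.4 J/K

Entropy is a state function, so ΔS_gas depends only on the end states.
For an isothermal ideal gas ΔS_gas = nR ln(V₂/V₁) = 5.07 × 8.314 × ln(0.57/3.49) = -76.4 J/K.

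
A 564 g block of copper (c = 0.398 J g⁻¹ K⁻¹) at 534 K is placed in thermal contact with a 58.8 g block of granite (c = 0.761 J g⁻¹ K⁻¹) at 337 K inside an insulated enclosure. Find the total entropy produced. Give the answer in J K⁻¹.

ΔS_total = 3.56 J/K

Energy balance: T_f = (m₁c₁T₁ + m₂c₂T₂)/(m₁c₁ + m₂c₂) = 501.26 K.
ΔS₁ = m₁c₁ ln(T_f/T₁) = 224.472 × ln(501.26/534) = -14.204 J/K.
ΔS₂ = m₂c₂ ln(T_f/T₂) = 44.7468 × ln(501.26/337) = 17.766 J/K.
ΔS_total = -14.204 + 17.766 = 3.56 J/K.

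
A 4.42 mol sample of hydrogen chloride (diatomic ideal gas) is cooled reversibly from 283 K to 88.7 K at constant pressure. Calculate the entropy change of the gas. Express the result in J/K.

ΔS = -149 J/K

At constant pressure, ΔS = nC_p ln(T₂/T₁) with C_p = 7R/2 = 29.1 J mol⁻¹ K⁻¹.
ΔS = 4.42 × 29.1 × ln(88.7/283) = -149 J/K.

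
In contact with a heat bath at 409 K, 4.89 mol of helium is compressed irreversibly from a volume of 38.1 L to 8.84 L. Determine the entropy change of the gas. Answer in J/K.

ΔS_gas = -59.4 J/K

Entropy is a state function, so ΔS_gas depends only on the end states.
For an isothermal ideal gas ΔS_gas = nR ln(V₂/V₁) = 4.89 × 8.314 × ln(8.84/38.1) = -59.4 J/K.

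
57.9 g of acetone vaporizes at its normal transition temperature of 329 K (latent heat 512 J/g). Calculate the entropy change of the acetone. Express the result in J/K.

ΔS = 90.1 J/K

Heat absorbed by the substance: Q = mL = 57.9 × 512 = 29644.8 J.
At constant T, ΔS = Q_rev/T = 29644.8 / 329 = 90.1 J/K.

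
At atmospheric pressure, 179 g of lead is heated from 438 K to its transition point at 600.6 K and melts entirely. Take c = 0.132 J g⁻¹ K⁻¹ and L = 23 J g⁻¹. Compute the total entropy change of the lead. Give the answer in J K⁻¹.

Warming step: ΔS₁ = m c ln(T_tr/T_i) = 179 × 0.132 × ln(600.6/438) = 7.46 J/K.
Phase change: ΔS₂ = +mL/T_tr = 179 × 23 / 600.6 = 6.855 J/K.
ΔS_total = (7.46) + (6.855) = 14.3 J/K.

ΔS = 14.3 J/K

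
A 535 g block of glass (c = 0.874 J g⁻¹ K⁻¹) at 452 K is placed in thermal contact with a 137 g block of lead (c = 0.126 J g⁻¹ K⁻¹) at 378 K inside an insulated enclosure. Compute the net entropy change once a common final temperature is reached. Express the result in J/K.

Energy balance: T_f = (m₁c₁T₁ + m₂c₂T₂)/(m₁c₁ + m₂c₂) = 449.37 K.
ΔS₁ = m₁c₁ ln(T_f/T₁) = 467.59 × ln(449.37/452) = -2.733 J/K.
ΔS₂ = m₂c₂ ln(T_f/T₂) = 17.262 × ln(449.37/378) = 2.985 J/K.
ΔS_total = -2.733 + 2.985 = 0.252 J/K.

ΔS_total = 0.252 J/K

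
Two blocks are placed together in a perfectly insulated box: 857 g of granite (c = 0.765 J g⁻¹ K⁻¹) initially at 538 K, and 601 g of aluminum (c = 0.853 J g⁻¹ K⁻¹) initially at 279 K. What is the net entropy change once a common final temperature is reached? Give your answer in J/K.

ΔS_total = 59.4 J/K

Energy balance: T_f = (m₁c₁T₁ + m₂c₂T₂)/(m₁c₁ + m₂c₂) = 424.35 K.
ΔS₁ = m₁c₁ ln(T_f/T₁) = 655.605 × ln(424.35/538) = -155.6 J/K.
ΔS₂ = m₂c₂ ln(T_f/T₂) = 512.653 × ln(424.35/279) = 215 J/K.
ΔS_total = -155.6 + 215 = 59.4 J/K.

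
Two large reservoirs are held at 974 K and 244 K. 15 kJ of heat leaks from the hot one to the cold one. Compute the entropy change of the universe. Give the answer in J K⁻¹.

ΔS_total = 46.1 J/K

ΔS_hot = −Q/T_H = −15000/974 = -15.4 J/K and ΔS_cold = +Q/T_C = 15000/244 = 61.48 J/K.
ΔS_total = -15.4 + 61.48 = 46.1 J/K, positive as the second law requires.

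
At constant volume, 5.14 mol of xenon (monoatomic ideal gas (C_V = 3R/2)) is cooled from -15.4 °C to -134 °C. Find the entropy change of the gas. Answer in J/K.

ΔS = -39.5 J/K

In kelvin: T₁ = 257.75 K, T₂ = 139.15 K. At constant volume, ΔS = nC_V ln(T₂/T₁) with C_V = 3R/2 = 12.47 J mol⁻¹ K⁻¹.
ΔS = 5.14 × 12.47 × ln(139.15/257.75) = -39.5 J/K.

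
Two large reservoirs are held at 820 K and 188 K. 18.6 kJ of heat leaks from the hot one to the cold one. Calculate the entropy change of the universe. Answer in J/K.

ΔS_total = 76.3 J/K

ΔS_hot = −Q/T_H = −18600/820 = -22.68 J/K and ΔS_cold = +Q/T_C = 18600/188 = 98.94 J/K.
ΔS_total = -22.68 + 98.94 = 76.3 J/K, positive as the second law requires.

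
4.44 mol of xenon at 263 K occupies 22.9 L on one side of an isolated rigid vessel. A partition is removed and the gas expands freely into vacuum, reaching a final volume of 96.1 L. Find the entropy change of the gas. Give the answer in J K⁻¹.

ΔS_gas = 52.9 J/K

For an ideal gas in free expansion Q = 0 and W = 0, so T is unchanged.
Entropy is a state function; using a reversible isothermal path, ΔS_gas = nR ln(V₂/V₁) = 4.44 × 8.314 × ln(96.1/22.9) = 52.9 J/K.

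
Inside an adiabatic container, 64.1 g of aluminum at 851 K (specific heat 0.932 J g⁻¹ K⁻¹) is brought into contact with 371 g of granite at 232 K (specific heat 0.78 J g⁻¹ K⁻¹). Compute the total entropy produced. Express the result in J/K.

Energy balance: T_f = (m₁c₁T₁ + m₂c₂T₂)/(m₁c₁ + m₂c₂) = 337.92 K.
ΔS₁ = m₁c₁ ln(T_f/T₁) = 59.7412 × ln(337.92/851) = -55.177 J/K.
ΔS₂ = m₂c₂ ln(T_f/T₂) = 289.38 × ln(337.92/232) = 108.83 J/K.
ΔS_total = -55.177 + 108.83 = 53.7 J/K.

ΔS_total = 53.7 J/K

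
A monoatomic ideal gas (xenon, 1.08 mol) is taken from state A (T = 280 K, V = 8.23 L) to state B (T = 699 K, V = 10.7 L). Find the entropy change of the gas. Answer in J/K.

ΔS = 14.7 J/K

Entropy is a state function: ΔS = nC_V ln(T₂/T₁) + nR ln(V₂/V₁), with C_V = 3R/2 = 12.47 J mol⁻¹ K⁻¹ for a monoatomic ideal gas.
ΔS = 1.08 × [12.47 × ln(699/280) + 8.314 × ln(10.7/8.23)] = 14.7 J/K.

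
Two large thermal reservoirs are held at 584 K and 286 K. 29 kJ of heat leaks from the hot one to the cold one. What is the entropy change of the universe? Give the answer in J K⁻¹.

ΔS_total = 51.7 J/K

ΔS_hot = −Q/T_H = −29000/584 = -49.66 J/K and ΔS_cold = +Q/T_C = 29000/286 = 101.4 J/K.
ΔS_total = -49.66 + 101.4 = 51.7 J/K, positive as the second law requires.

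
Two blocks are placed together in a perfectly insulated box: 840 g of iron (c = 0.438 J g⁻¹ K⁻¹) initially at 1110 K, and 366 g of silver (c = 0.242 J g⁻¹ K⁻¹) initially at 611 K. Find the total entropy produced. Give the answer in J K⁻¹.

Energy balance: T_f = (m₁c₁T₁ + m₂c₂T₂)/(m₁c₁ + m₂c₂) = 1013.2 K.
ΔS₁ = m₁c₁ ln(T_f/T₁) = 367.92 × ln(1013.2/1110) = -33.58 J/K.
ΔS₂ = m₂c₂ ln(T_f/T₂) = 88.572 × ln(1013.2/611) = 44.8 J/K.
ΔS_total = -33.58 + 44.8 = 11.2 J/K.

ΔS_total = 11.2 J/K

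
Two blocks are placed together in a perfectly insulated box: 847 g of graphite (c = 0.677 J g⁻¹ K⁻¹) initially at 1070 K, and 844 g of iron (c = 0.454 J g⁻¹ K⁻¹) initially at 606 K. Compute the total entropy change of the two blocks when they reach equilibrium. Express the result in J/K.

Energy balance: T_f = (m₁c₁T₁ + m₂c₂T₂)/(m₁c₁ + m₂c₂) = 884.14 K.
ΔS₁ = m₁c₁ ln(T_f/T₁) = 573.419 × ln(884.14/1070) = -109.4 J/K.
ΔS₂ = m₂c₂ ln(T_f/T₂) = 383.176 × ln(884.14/606) = 144.7 J/K.
ΔS_total = -109.4 + 144.7 = 35.3 J/K.

ΔS_total = 35.3 J/K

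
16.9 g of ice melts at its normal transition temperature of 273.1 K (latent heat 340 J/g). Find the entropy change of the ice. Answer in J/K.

ΔS = 21 J/K

Heat absorbed by the substance: Q = mL = 16.9 × 340 = 5746 J.
At constant T, ΔS = Q_rev/T = 5746 / 273.1 = 21 J/K.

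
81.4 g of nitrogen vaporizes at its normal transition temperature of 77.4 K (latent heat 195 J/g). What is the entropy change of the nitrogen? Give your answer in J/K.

ΔS = 205 J/K

Heat absorbed by the substance: Q = mL = 81.4 × 195 = 15873 J.
At constant T, ΔS = Q_rev/T = 15873 / 77.4 = 205 J/K.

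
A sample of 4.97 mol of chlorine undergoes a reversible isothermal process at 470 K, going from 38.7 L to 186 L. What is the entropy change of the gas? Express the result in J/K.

For an isothermal ideal gas ΔS_gas = nR ln(V₂/V₁) = 4.97 × 8.314 × ln(186/38.7) = 64.9 J/K.

ΔS_gas = 64.9 J/K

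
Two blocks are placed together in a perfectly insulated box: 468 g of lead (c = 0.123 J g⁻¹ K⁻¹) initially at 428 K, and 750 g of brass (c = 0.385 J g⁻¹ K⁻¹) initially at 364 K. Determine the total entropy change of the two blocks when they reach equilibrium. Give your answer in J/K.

ΔS_total = 0.652 J/K

Energy balance: T_f = (m₁c₁T₁ + m₂c₂T₂)/(m₁c₁ + m₂c₂) = 374.64 K.
ΔS₁ = m₁c₁ ln(T_f/T₁) = 57.564 × ln(374.64/428) = -7.6654 J/K.
ΔS₂ = m₂c₂ ln(T_f/T₂) = 288.75 × ln(374.64/364) = 8.3179 J/K.
ΔS_total = -7.6654 + 8.3179 = 0.652 J/K.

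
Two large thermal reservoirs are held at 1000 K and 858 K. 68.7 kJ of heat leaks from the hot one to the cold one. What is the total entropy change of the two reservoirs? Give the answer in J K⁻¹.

ΔS_total = 11.4 J/K

ΔS_hot = −Q/T_H = −68700/1000 = -68.7 J/K and ΔS_cold = +Q/T_C = 68700/858 = 80.07 J/K.
ΔS_total = -68.7 + 80.07 = 11.4 J/K, positive as the second law requires.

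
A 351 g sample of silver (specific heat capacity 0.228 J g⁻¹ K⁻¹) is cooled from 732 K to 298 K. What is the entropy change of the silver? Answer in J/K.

ΔS = -71.9 J/K

ΔS = ∫dQ_rev/T = m c ln(T₂/T₁) = 351 × 0.228 × ln(298/732) = -71.9 J/K.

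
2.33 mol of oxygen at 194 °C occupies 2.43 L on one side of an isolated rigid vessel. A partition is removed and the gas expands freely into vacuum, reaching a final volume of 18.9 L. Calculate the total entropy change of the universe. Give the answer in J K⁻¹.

ΔS_universe = 39.7 J/K

No heat is exchanged and no work is done, so the ideal-gas temperature stays constant.
Entropy is a state function; using a reversible isothermal path, ΔS_gas = nR ln(V₂/V₁) = 2.33 × 8.314 × ln(18.9/2.43) = 39.7 J/K.
The insulated surroundings exchange no heat, so ΔS_surr = 0 and ΔS_universe = ΔS_gas.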